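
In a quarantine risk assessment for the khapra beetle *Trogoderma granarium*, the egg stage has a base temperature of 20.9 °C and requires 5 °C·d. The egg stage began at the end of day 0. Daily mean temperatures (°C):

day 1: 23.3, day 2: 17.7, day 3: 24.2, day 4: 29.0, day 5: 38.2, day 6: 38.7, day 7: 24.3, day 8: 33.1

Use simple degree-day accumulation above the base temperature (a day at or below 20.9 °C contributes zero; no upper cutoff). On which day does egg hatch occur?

day 3

Daily DD above 20.9 °C: 2.4, 0.0, 3.3, 8.1, 17.3, 17.8, 3.4, 12.2.
Cumulative: 2.4, 2.4, 5.7, 13.8, 31.1, 48.9, 52.3, 64.5.
The total first reaches 5 DD on day 3.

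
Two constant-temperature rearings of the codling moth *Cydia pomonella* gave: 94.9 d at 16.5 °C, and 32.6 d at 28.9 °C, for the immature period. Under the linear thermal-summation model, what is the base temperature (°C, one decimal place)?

Linear rate model ⇒ the product D·(T − T_b) is constant across temperatures.
94.9·(16.5 − T_b) = 32.6·(28.9 − T_b)
T_b = (94.9·16.5 − 32.6·28.9) / (94.9 − 32.6) = 623.71 / 62.3 = 10.011 °C ≈ 10.0 °C.

10.0 °C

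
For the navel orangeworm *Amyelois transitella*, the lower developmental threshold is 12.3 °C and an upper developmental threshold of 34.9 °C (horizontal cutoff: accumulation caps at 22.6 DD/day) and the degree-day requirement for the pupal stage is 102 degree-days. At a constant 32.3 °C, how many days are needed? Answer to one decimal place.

5.1 days

Daily accumulation = 32.3 − 12.3 = 20.0 DD/day.
Duration = 102 / 20.0 = 5.100 ≈ 5.1 days.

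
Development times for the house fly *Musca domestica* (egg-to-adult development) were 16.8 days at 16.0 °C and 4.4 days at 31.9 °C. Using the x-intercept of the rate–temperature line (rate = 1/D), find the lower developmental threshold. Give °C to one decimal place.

Under the model K = D·(T − T_b), so D₁·(T₁ − T_b) = D₂·(T₂ − T_b).
16.8·(16.0 − T_b) = 4.4·(31.9 − T_b)
T_b = (16.8·16.0 − 4.4·31.9) / (16.8 − 4.4) = 128.44 / 12.4 = 10.358 °C ≈ 10.4 °C.

10.4 °C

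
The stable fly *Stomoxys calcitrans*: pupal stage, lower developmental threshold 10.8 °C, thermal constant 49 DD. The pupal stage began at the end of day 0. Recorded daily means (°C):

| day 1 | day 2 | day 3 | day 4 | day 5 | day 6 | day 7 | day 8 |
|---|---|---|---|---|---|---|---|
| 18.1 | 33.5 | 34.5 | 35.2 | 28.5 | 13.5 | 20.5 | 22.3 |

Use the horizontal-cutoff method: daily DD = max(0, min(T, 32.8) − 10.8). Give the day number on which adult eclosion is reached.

day 3

Daily DD above 10.8 °C (capped at 22.0): 7.3, 22.0, 22.0, 22.0, 17.7, 2.7, 9.7, 11.5.
Cumulative: 7.3, 29.3, 51.3, 73.3, 91.0, 93.7, 103.4, 114.9.
The total first reaches 49 DD on day 3.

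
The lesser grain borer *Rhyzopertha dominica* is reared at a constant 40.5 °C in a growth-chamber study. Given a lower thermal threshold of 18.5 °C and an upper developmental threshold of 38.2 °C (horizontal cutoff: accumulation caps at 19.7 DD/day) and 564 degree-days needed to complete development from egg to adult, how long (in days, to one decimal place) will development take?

28.6 days

Temperature 40.5 °C exceeds the upper threshold, so daily accumulation caps at 38.2 − 18.5 = 19.7 DD/day.
Duration = 564 / 19.7 = 28.629 ≈ 28.6 days.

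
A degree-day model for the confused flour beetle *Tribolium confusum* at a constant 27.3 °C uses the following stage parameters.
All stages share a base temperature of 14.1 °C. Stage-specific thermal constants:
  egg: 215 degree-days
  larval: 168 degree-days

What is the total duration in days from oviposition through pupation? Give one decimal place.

Daily accumulation at 27.3 °C = 27.3 − 14.1 = 13.2 DD/day.
Total K = 215 + 168 = 383 DD.
Total duration = 383 / 13.2 = 29.015 ≈ 29.0 days.

29.0 days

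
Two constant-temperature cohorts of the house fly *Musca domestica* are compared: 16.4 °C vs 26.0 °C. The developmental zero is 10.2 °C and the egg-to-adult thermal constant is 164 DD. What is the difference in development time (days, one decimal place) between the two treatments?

At 16.4 °C: 164 / (16.4 − 10.2) = 164 / 6.2 = 26.452 d.
At 26.0 °C: 164 / (26.0 − 10.2) = 164 / 15.8 = 10.380 d.
Difference = |26.452 − 10.380| = 16.072 ≈ 16.1 days.

16.1 days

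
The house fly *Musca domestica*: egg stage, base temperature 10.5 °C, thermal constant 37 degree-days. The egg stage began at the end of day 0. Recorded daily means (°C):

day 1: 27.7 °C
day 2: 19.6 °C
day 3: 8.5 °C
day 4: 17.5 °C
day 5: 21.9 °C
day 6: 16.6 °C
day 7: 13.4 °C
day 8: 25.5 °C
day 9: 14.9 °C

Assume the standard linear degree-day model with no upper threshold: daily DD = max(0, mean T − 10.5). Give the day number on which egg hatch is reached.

Daily DD above 10.5 °C: 17.2, 9.1, 0.0, 7.0, 11.4, 6.1, 2.9, 15.0, 4.4.
Cumulative: 17.2, 26.3, 26.3, 33.3, 44.7, 50.8, 53.7, 68.7, 73.1.
The total first reaches 37 DD on day 5.

day 5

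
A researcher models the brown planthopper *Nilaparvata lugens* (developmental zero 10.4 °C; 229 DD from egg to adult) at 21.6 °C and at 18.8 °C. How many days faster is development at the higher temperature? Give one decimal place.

At 21.6 °C: 229 / (21.6 − 10.4) = 229 / 11.2 = 20.446 d.
At 18.8 °C: 229 / (18.8 − 10.4) = 229 / 8.4 = 27.262 d.
Difference = |20.446 − 27.262| = 6.815 ≈ 6.8 days.

6.8 days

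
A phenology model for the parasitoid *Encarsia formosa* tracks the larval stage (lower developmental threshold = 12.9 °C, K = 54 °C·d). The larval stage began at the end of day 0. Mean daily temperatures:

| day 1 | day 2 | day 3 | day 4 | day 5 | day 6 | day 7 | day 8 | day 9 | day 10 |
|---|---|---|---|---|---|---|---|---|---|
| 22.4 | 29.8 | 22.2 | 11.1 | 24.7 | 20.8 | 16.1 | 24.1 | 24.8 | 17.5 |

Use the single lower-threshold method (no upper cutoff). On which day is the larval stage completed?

day 6

Daily DD above 12.9 °C: 9.5, 16.9, 9.3, 0.0, 11.8, 7.9, 3.2, 11.2, 11.9, 4.6.
Cumulative: 9.5, 26.4, 35.7, 35.7, 47.5, 55.4, 58.6, 69.8, 81.7, 86.3.
The total first reaches 54 DD on day 6.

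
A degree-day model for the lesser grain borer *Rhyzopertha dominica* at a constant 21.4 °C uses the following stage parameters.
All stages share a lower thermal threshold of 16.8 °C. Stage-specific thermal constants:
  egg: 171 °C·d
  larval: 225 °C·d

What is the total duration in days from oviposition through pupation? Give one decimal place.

Daily accumulation at 21.4 °C = 21.4 − 16.8 = 4.6 DD/day.
Total K = 171 + 225 = 396 DD.
Total duration = 396 / 4.6 = 86.087 ≈ 86.1 days.

86.1 days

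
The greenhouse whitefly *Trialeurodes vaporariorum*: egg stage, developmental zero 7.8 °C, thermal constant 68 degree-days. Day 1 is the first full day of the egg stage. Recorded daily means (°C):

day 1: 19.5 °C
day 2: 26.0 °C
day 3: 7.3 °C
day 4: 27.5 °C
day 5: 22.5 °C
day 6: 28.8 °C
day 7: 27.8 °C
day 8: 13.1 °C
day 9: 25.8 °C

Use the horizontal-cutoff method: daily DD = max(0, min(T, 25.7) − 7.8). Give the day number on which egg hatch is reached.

day 6

Daily DD above 7.8 °C (capped at 17.9): 11.7, 17.9, 0.0, 17.9, 14.7, 17.9, 17.9, 5.3, 17.9.
Cumulative: 11.7, 29.6, 29.6, 47.5, 62.2, 80.1, 98.0, 103.3, 121.2.
The total first reaches 68 DD on day 6.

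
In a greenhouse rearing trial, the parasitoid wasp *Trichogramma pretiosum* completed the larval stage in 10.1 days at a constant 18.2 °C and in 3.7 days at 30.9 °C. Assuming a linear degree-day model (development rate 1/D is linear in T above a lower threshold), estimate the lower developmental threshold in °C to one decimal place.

10.9 °C

Equal thermal constants: D₁(T₁ − T_b) = D₂(T₂ − T_b).
10.1·(18.2 − T_b) = 3.7·(30.9 − T_b)
T_b = (10.1·18.2 − 3.7·30.9) / (10.1 − 3.7) = 69.49 / 6.4 = 10.858 °C ≈ 10.9 °C.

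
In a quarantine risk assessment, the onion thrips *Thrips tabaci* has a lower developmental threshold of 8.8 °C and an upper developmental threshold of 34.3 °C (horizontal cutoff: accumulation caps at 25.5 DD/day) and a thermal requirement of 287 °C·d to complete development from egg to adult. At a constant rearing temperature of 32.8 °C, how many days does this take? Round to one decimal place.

Daily accumulation = 32.8 − 8.8 = 24.0 DD/day.
Duration = 287 / 24.0 = 11.958 ≈ 12.0 days.

12.0 days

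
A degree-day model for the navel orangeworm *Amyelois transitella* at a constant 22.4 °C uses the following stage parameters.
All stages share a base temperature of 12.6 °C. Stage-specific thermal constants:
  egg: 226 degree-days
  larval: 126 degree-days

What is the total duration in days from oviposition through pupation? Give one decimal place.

35.9 days

Daily accumulation at 22.4 °C = 22.4 − 12.6 = 9.8 DD/day.
Total K = 226 + 126 = 352 DD.
Total duration = 352 / 9.8 = 35.918 ≈ 35.9 days.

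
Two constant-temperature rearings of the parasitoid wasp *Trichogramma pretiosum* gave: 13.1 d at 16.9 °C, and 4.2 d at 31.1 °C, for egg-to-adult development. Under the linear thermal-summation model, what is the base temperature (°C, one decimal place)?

10.2 °C

Equal thermal constants: D₁(T₁ − T_b) = D₂(T₂ − T_b).
13.1·(16.9 − T_b) = 4.2·(31.1 − T_b)
T_b = (13.1·16.9 − 4.2·31.1) / (13.1 − 4.2) = 90.77 / 8.9 = 10.199 °C ≈ 10.2 °C.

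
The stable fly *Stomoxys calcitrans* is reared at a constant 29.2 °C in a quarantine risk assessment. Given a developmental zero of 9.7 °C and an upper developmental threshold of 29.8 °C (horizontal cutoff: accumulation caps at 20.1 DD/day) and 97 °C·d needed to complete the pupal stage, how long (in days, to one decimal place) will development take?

Daily accumulation = 29.2 − 9.7 = 19.5 DD/day.
Duration = 97 / 19.5 = 4.974 ≈ 5.0 days.

5.0 days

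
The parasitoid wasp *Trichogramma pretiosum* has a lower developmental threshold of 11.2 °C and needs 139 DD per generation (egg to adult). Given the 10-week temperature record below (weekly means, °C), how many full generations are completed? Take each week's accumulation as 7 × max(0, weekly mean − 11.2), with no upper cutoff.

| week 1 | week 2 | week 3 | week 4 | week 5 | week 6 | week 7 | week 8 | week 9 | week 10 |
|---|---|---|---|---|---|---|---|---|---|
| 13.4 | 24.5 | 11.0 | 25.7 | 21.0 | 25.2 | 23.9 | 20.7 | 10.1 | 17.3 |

4 generations

Weekly DD (7 × max(0, T̄ − 11.2)): 15.4, 93.1, 0.0, 101.5, 68.6, 98.0, 88.9, 66.5, 0.0, 42.7.
Season total = 574.7 DD.
Complete generations = ⌊574.7 / 139⌋ = 4.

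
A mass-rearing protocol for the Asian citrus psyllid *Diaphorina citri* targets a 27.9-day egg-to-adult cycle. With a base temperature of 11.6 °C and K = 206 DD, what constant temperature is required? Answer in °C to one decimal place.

19.0 °C

Required daily accumulation = 206 / 27.9 = 7.384 DD/day.
T = T_base + 7.384 = 11.6 + 7.384 = 18.984 ≈ 19.0 °C.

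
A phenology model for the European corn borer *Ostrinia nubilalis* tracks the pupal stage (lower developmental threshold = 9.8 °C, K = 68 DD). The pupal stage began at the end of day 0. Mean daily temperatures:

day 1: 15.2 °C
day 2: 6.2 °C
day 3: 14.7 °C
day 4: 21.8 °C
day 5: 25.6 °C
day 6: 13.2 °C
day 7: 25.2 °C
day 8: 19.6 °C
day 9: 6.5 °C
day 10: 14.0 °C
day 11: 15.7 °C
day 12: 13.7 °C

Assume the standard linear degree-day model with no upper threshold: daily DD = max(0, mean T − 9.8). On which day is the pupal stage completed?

day 10

Daily DD above 9.8 °C: 5.4, 0.0, 4.9, 12.0, 15.8, 3.4, 15.4, 9.8, 0.0, 4.2, 5.9, 3.9.
Cumulative: 5.4, 5.4, 10.3, 22.3, 38.1, 41.5, 56.9, 66.7, 66.7, 70.9, 76.8, 80.7.
The total first reaches 68 DD on day 10.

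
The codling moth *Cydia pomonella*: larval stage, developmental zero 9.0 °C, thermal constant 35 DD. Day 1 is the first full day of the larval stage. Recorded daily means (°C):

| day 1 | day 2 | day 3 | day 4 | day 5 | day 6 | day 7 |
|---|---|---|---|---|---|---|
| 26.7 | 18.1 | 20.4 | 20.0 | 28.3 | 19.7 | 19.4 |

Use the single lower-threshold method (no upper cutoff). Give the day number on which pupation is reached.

Daily DD above 9.0 °C: 17.7, 9.1, 11.4, 11.0, 19.3, 10.7, 10.4.
Cumulative: 17.7, 26.8, 38.2, 49.2, 68.5, 79.2, 89.6.
The total first reaches 35 DD on day 3.

day 3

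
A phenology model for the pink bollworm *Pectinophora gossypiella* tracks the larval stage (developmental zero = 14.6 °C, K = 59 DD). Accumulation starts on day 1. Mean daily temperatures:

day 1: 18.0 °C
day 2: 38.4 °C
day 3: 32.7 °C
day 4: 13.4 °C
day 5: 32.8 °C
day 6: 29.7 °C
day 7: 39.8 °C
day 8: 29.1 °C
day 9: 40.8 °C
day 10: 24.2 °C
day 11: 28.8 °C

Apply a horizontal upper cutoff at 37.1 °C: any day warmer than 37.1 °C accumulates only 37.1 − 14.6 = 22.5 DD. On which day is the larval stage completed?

Daily DD above 14.6 °C (capped at 22.5): 3.4, 22.5, 18.1, 0.0, 18.2, 15.1, 22.5, 14.5, 22.5, 9.6, 14.2.
Cumulative: 3.4, 25.9, 44.0, 44.0, 62.2, 77.3, 99.8, 114.3, 136.8, 146.4, 160.6.
The total first reaches 59 DD on day 5.

day 5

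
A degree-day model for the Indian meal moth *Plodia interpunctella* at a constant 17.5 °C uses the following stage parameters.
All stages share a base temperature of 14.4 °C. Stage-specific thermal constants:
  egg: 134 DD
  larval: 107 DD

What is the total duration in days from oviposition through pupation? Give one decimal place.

Daily accumulation at 17.5 °C = 17.5 − 14.4 = 3.1 DD/day.
Total K = 134 + 107 = 241 DD.
Total duration = 241 / 3.1 = 77.742 ≈ 77.7 days.

77.7 days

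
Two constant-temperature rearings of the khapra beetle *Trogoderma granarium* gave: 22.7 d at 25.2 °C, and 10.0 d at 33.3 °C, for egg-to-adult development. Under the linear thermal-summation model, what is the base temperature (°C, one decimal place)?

Linear rate model ⇒ the product D·(T − T_b) is constant across temperatures.
22.7·(25.2 − T_b) = 10.0·(33.3 − T_b)
T_b = (22.7·25.2 − 10.0·33.3) / (22.7 − 10.0) = 239.04 / 12.7 = 18.822 °C ≈ 18.8 °C.

18.8 °C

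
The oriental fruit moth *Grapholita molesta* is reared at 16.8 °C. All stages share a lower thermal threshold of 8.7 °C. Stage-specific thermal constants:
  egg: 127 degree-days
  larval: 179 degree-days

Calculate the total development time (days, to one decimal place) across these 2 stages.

Daily accumulation at 16.8 °C = 16.8 − 8.7 = 8.1 DD/day.
Total K = 127 + 179 = 306 DD.
Total duration = 306 / 8.1 = 37.778 ≈ 37.8 days.

37.8 days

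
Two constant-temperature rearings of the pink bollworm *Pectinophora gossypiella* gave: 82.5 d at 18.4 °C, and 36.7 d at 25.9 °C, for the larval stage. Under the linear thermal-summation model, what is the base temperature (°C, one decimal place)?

Linear rate model ⇒ the product D·(T − T_b) is constant across temperatures.
82.5·(18.4 − T_b) = 36.7·(25.9 − T_b)
T_b = (82.5·18.4 − 36.7·25.9) / (82.5 − 36.7) = 567.47 / 45.8 = 12.390 °C ≈ 12.4 °C.

12.4 °C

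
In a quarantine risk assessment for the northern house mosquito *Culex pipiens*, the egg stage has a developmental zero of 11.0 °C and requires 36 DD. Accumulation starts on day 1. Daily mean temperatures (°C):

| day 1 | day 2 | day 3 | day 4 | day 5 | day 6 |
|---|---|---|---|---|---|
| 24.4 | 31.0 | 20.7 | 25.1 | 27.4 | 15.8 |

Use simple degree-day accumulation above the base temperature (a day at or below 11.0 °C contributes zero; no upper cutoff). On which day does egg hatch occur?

day 3

Daily DD above 11.0 °C: 13.4, 20.0, 9.7, 14.1, 16.4, 4.8.
Cumulative: 13.4, 33.4, 43.1, 57.2, 73.6, 78.4.
The total first reaches 36 DD on day 3.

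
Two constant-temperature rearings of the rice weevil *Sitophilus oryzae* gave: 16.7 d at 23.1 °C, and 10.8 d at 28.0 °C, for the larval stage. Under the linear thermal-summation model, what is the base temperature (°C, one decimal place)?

Under the model K = D·(T − T_b), so D₁·(T₁ − T_b) = D₂·(T₂ − T_b).
16.7·(23.1 − T_b) = 10.8·(28.0 − T_b)
T_b = (16.7·23.1 − 10.8·28.0) / (16.7 − 10.8) = 83.37 / 5.9 = 14.131 °C ≈ 14.1 °C.

14.1 °C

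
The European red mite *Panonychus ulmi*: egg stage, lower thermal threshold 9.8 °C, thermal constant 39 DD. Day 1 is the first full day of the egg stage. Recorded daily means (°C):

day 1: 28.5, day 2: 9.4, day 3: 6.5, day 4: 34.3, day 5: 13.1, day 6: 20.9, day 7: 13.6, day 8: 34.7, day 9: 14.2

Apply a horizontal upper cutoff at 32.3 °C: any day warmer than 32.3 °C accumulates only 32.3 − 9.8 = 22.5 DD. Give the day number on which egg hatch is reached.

day 4

Daily DD above 9.8 °C (capped at 22.5): 18.7, 0.0, 0.0, 22.5, 3.3, 11.1, 3.8, 22.5, 4.4.
Cumulative: 18.7, 18.7, 18.7, 41.2, 44.5, 55.6, 59.4, 81.9, 86.3.
The total first reaches 39 DD on day 4.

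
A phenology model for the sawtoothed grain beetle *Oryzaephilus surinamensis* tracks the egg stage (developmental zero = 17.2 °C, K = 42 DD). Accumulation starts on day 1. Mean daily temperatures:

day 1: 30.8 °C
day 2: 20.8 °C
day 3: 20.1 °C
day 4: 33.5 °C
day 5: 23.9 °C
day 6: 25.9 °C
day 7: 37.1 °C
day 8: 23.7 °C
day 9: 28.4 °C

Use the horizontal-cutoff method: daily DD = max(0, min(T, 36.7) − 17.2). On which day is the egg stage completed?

day 5

Daily DD above 17.2 °C (capped at 19.5): 13.6, 3.6, 2.9, 16.3, 6.7, 8.7, 19.5, 6.5, 11.2.
Cumulative: 13.6, 17.2, 20.1, 36.4, 43.1, 51.8, 71.3, 77.8, 89.0.
The total first reaches 42 DD on day 5.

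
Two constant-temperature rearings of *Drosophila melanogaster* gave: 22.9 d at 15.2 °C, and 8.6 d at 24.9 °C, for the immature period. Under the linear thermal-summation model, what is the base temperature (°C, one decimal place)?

9.4 °C

Equal thermal constants: D₁(T₁ − T_b) = D₂(T₂ − T_b).
22.9·(15.2 − T_b) = 8.6·(24.9 − T_b)
T_b = (22.9·15.2 − 8.6·24.9) / (22.9 − 8.6) = 133.94 / 14.3 = 9.366 °C ≈ 9.4 °C.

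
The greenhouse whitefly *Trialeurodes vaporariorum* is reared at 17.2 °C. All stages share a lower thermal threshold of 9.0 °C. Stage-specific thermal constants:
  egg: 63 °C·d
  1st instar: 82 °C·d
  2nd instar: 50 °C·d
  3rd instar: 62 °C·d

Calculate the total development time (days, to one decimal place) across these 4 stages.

31.3 days

Daily accumulation at 17.2 °C = 17.2 − 9.0 = 8.2 DD/day.
Total K = 63 + 82 + 50 + 62 = 257 DD.
Total duration = 257 / 8.2 = 31.341 ≈ 31.3 days.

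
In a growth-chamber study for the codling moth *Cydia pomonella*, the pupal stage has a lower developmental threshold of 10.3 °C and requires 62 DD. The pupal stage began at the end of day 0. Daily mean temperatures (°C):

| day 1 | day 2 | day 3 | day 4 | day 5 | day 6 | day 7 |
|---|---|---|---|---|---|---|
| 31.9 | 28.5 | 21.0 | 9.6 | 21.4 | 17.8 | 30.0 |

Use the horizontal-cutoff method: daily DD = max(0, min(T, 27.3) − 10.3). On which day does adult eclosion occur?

day 6

Daily DD above 10.3 °C (capped at 17.0): 17.0, 17.0, 10.7, 0.0, 11.1, 7.5, 17.0.
Cumulative: 17.0, 34.0, 44.7, 44.7, 55.8, 63.3, 80.3.
The total first reaches 62 DD on day 6.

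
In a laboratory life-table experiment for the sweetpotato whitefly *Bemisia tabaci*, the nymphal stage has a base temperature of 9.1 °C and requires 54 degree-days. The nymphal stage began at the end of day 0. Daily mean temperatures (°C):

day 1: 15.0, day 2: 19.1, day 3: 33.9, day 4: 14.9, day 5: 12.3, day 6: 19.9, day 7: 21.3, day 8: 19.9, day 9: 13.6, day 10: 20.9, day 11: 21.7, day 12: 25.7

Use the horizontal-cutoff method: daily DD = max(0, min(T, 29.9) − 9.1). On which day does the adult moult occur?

Daily DD above 9.1 °C (capped at 20.8): 5.9, 10.0, 20.8, 5.8, 3.2, 10.8, 12.2, 10.8, 4.5, 11.8, 12.6, 16.6.
Cumulative: 5.9, 15.9, 36.7, 42.5, 45.7, 56.5, 68.7, 79.5, 84.0, 95.8, 108.4, 125.0.
The total first reaches 54 DD on day 6.

day 6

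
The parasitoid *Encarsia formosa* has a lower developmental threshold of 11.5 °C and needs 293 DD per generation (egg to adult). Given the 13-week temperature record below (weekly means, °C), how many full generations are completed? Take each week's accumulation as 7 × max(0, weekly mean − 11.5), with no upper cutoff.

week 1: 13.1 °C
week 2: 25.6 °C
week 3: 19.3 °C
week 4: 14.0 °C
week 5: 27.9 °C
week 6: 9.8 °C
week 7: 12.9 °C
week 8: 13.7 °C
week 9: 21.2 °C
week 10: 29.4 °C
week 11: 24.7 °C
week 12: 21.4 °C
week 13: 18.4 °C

2 generations

Weekly DD (7 × max(0, T̄ − 11.5)): 11.2, 98.7, 54.6, 17.5, 114.8, 0.0, 9.8, 15.4, 67.9, 125.3, 92.4, 69.3, 48.3.
Season total = 725.2 DD.
Complete generations = ⌊725.2 / 293⌋ = 2.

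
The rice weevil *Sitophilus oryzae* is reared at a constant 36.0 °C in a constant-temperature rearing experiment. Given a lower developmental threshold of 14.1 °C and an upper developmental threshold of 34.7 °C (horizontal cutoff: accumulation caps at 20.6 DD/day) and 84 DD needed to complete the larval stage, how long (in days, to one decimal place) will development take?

4.1 days

Temperature 36.0 °C exceeds the upper threshold, so daily accumulation caps at 34.7 − 14.1 = 20.6 DD/day.
Duration = 84 / 20.6 = 4.078 ≈ 4.1 days.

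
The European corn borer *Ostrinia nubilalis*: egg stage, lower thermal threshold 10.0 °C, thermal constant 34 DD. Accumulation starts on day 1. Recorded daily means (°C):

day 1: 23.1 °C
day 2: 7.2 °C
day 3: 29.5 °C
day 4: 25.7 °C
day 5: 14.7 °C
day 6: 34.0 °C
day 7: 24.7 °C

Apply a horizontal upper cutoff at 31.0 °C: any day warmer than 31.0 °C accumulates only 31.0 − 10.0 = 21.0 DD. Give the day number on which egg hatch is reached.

Daily DD above 10.0 °C (capped at 21.0): 13.1, 0.0, 19.5, 15.7, 4.7, 21.0, 14.7.
Cumulative: 13.1, 13.1, 32.6, 48.3, 53.0, 74.0, 88.7.
The total first reaches 34 DD on day 4.

day 4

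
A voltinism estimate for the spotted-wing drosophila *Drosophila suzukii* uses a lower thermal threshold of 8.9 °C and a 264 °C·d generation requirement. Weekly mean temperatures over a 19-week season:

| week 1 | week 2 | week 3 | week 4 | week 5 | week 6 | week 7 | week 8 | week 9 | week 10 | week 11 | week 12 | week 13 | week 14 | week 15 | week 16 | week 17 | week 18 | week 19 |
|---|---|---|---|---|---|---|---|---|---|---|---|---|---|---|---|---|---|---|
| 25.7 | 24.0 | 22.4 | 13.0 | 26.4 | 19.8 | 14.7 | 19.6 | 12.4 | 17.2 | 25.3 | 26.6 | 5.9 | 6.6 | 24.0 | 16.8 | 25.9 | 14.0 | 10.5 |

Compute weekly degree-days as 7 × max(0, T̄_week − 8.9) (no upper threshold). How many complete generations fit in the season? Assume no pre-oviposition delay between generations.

4 generations

Weekly DD (7 × max(0, T̄ − 8.9)): 117.6, 105.7, 94.5, 28.7, 122.5, 76.3, 40.6, 74.9, 24.5, 58.1, 114.8, 123.9, 0.0, 0.0, 105.7, 55.3, 119.0, 35.7, 11.2.
Season total = 1309.0 DD.
Complete generations = ⌊1309.0 / 264⌋ = 4.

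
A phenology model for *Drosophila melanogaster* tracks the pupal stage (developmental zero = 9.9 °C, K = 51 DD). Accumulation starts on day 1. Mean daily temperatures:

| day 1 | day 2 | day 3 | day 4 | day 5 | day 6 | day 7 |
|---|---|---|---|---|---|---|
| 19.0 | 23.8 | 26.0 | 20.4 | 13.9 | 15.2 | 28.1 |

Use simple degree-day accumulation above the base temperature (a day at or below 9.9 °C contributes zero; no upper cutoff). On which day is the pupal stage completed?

Daily DD above 9.9 °C: 9.1, 13.9, 16.1, 10.5, 4.0, 5.3, 18.2.
Cumulative: 9.1, 23.0, 39.1, 49.6, 53.6, 58.9, 77.1.
The total first reaches 51 DD on day 5.

day 5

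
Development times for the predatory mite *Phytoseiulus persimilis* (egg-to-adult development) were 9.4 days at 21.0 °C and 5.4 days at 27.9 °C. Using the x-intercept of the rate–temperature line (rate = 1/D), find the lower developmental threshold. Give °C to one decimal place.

Under the model K = D·(T − T_b), so D₁·(T₁ − T_b) = D₂·(T₂ − T_b).
9.4·(21.0 − T_b) = 5.4·(27.9 − T_b)
T_b = (9.4·21.0 − 5.4·27.9) / (9.4 − 5.4) = 46.74 / 4.0 = 11.685 °C ≈ 11.7 °C.

11.7 °C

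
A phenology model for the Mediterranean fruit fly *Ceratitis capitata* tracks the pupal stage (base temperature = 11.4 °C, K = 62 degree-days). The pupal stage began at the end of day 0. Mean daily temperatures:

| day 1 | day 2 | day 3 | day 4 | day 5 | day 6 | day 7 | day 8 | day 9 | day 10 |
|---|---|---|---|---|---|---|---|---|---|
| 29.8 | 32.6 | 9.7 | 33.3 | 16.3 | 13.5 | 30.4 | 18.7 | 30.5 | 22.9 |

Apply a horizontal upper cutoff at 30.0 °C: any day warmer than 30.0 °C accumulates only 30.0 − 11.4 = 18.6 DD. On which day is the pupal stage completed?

Daily DD above 11.4 °C (capped at 18.6): 18.4, 18.6, 0.0, 18.6, 4.9, 2.1, 18.6, 7.3, 18.6, 11.5.
Cumulative: 18.4, 37.0, 37.0, 55.6, 60.5, 62.6, 81.2, 88.5, 107.1, 118.6.
The total first reaches 62 DD on day 6.

day 6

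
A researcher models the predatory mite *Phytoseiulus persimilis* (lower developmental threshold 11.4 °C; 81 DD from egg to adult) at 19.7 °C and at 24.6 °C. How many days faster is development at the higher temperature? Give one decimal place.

3.6 days

At 19.7 °C: 81 / (19.7 − 11.4) = 81 / 8.3 = 9.759 d.
At 24.6 °C: 81 / (24.6 − 11.4) = 81 / 13.2 = 6.136 d.
Difference = |9.759 − 6.136| = 3.623 ≈ 3.6 days.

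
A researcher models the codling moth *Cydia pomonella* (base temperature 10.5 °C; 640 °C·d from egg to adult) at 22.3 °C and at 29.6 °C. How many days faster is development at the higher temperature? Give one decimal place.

20.7 days

At 22.3 °C: 640 / (22.3 − 10.5) = 640 / 11.8 = 54.237 d.
At 29.6 °C: 640 / (29.6 − 10.5) = 640 / 19.1 = 33.508 d.
Difference = |54.237 − 33.508| = 20.729 ≈ 20.7 days.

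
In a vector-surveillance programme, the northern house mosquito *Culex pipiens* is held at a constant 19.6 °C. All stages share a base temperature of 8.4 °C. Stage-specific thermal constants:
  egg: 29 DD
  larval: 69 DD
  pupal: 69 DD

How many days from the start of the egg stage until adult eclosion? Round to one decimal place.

Daily accumulation at 19.6 °C = 19.6 − 8.4 = 11.2 DD/day.
Total K = 29 + 69 + 69 = 167 DD.
Total duration = 167 / 11.2 = 14.911 ≈ 14.9 days.

14.9 days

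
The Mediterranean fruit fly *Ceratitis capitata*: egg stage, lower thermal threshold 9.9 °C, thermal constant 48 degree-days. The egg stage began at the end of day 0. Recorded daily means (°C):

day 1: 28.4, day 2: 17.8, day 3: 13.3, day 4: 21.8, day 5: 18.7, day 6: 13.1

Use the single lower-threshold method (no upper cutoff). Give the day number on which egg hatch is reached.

Daily DD above 9.9 °C: 18.5, 7.9, 3.4, 11.9, 8.8, 3.2.
Cumulative: 18.5, 26.4, 29.8, 41.7, 50.5, 53.7.
The total first reaches 48 DD on day 5.

day 5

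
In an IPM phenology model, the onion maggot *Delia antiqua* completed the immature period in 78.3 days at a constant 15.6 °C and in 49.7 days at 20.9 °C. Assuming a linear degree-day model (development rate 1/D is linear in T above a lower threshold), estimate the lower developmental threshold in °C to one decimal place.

Under the model K = D·(T − T_b), so D₁·(T₁ − T_b) = D₂·(T₂ − T_b).
78.3·(15.6 − T_b) = 49.7·(20.9 − T_b)
T_b = (78.3·15.6 − 49.7·20.9) / (78.3 − 49.7) = 182.75 / 28.6 = 6.390 °C ≈ 6.4 °C.

6.4 °C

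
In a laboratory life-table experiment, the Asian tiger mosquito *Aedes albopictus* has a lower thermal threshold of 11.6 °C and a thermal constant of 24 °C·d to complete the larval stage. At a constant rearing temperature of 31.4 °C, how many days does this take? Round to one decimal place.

Daily accumulation = 31.4 − 11.6 = 19.8 DD/day.
Duration = 24 / 19.8 = 1.212 ≈ 1.2 days.

1.2 days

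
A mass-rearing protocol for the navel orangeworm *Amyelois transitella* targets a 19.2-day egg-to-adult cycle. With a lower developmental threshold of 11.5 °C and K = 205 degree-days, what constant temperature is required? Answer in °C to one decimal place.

Required daily accumulation = 205 / 19.2 = 10.677 DD/day.
T = T_base + 10.677 = 11.5 + 10.677 = 22.177 ≈ 22.2 °C.

22.2 °C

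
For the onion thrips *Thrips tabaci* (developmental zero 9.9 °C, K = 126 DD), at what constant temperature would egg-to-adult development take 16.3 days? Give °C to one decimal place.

Required daily accumulation = 126 / 16.3 = 7.730 DD/day.
T = T_base + 7.730 = 9.9 + 7.730 = 17.630 ≈ 17.6 °C.

17.6 °C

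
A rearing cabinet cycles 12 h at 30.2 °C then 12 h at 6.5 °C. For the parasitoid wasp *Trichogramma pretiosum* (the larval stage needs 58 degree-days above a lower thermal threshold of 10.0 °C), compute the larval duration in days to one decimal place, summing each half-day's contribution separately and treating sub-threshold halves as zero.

5.7 days

Day half: max(0, 30.2 − 10.0) × 0.5 = 20.2 × 0.5 = 10.10 DD.
Night half: max(0, 6.5 − 10.0) × 0.5 = 0.0 × 0.5 = 0.00 DD.
Per 24 h: 10.10 DD/day.
Duration = 58 / 10.10 = 5.743 ≈ 5.7 days.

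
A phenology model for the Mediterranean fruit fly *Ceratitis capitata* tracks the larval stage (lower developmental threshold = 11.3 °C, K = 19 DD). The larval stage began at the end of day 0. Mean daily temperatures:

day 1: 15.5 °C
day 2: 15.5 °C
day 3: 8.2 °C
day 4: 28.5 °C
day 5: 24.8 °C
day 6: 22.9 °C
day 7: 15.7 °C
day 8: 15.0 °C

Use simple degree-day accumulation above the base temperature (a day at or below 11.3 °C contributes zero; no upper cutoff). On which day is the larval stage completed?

Daily DD above 11.3 °C: 4.2, 4.2, 0.0, 17.2, 13.5, 11.6, 4.4, 3.7.
Cumulative: 4.2, 8.4, 8.4, 25.6, 39.1, 50.7, 55.1, 58.8.
The total first reaches 19 DD on day 4.

day 4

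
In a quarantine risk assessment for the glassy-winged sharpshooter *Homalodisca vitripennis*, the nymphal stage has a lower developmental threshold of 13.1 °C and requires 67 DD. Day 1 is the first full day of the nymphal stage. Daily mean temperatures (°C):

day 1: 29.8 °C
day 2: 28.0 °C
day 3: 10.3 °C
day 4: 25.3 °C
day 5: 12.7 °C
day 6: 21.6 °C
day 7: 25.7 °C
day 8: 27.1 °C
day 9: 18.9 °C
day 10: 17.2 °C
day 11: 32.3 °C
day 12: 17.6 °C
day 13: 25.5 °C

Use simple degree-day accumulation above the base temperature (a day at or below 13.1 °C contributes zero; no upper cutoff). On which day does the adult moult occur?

day 8

Daily DD above 13.1 °C: 16.7, 14.9, 0.0, 12.2, 0.0, 8.5, 12.6, 14.0, 5.8, 4.1, 19.2, 4.5, 12.4.
Cumulative: 16.7, 31.6, 31.6, 43.8, 43.8, 52.3, 64.9, 78.9, 84.7, 88.8, 108.0, 112.5, 124.9.
The total first reaches 67 DD on day 8.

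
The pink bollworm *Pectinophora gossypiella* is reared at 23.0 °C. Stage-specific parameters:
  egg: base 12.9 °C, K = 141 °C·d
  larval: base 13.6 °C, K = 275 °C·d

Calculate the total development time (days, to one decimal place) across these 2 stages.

egg: 141 / (23.0 − 12.9) = 141 / 10.1 = 13.960 d.
larval: 275 / (23.0 − 13.6) = 275 / 9.4 = 29.255 d.
Sum = 43.216 ≈ 43.2 days.

43.2 days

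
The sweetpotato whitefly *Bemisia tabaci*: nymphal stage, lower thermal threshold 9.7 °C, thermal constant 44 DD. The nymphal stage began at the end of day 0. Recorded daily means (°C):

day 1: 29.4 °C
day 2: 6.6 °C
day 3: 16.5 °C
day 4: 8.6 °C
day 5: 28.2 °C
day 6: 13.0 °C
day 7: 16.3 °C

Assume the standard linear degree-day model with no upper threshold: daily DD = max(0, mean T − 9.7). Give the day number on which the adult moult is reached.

Daily DD above 9.7 °C: 19.7, 0.0, 6.8, 0.0, 18.5, 3.3, 6.6.
Cumulative: 19.7, 19.7, 26.5, 26.5, 45.0, 48.3, 54.9.
The total first reaches 44 DD on day 5.

day 5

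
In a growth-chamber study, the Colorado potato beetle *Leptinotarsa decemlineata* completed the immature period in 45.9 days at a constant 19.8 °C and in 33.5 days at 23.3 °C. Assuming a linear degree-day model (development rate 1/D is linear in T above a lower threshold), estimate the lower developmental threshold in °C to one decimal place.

Under the model K = D·(T − T_b), so D₁·(T₁ − T_b) = D₂·(T₂ − T_b).
45.9·(19.8 − T_b) = 33.5·(23.3 − T_b)
T_b = (45.9·19.8 − 33.5·23.3) / (45.9 − 33.5) = 128.27 / 12.4 = 10.344 °C ≈ 10.3 °C.

10.3 °C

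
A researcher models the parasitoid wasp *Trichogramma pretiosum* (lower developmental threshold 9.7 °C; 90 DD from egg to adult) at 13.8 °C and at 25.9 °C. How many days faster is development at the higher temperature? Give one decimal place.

16.4 days

At 13.8 °C: 90 / (13.8 − 9.7) = 90 / 4.1 = 21.951 d.
At 25.9 °C: 90 / (25.9 − 9.7) = 90 / 16.2 = 5.556 d.
Difference = |21.951 − 5.556| = 16.396 ≈ 16.4 days.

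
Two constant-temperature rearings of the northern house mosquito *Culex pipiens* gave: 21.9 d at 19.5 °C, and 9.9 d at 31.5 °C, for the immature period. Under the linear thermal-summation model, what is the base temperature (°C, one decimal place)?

9.6 °C

Linear rate model ⇒ the product D·(T − T_b) is constant across temperatures.
21.9·(19.5 − T_b) = 9.9·(31.5 − T_b)
T_b = (21.9·19.5 − 9.9·31.5) / (21.9 − 9.9) = 115.20 / 12.0 = 9.600 °C ≈ 9.6 °C.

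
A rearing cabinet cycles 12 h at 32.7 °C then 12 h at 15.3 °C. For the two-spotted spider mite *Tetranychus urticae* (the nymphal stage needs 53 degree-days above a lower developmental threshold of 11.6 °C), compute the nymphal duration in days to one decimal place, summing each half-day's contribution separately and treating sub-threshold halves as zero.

4.3 days

Day half: max(0, 32.7 − 11.6) × 0.5 = 21.1 × 0.5 = 10.55 DD.
Night half: max(0, 15.3 − 11.6) × 0.5 = 3.7 × 0.5 = 1.85 DD.
Per 24 h: 12.40 DD/day.
Duration = 53 / 12.40 = 4.274 ≈ 4.3 days.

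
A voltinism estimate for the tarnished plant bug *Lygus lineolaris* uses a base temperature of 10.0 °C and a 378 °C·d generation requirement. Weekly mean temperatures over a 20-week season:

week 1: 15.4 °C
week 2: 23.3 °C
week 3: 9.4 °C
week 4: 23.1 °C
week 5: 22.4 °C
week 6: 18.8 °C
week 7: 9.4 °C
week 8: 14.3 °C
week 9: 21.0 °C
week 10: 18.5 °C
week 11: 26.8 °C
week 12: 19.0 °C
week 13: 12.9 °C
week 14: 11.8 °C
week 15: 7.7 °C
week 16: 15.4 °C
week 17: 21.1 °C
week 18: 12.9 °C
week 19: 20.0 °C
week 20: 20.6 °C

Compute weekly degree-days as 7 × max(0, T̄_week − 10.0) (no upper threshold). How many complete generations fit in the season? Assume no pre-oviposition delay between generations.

2 generations

Weekly DD (7 × max(0, T̄ − 10.0)): 37.8, 93.1, 0.0, 91.7, 86.8, 61.6, 0.0, 30.1, 77.0, 59.5, 117.6, 63.0, 20.3, 12.6, 0.0, 37.8, 77.7, 20.3, 70.0, 74.2.
Season total = 1031.1 DD.
Complete generations = ⌊1031.1 / 378⌋ = 2.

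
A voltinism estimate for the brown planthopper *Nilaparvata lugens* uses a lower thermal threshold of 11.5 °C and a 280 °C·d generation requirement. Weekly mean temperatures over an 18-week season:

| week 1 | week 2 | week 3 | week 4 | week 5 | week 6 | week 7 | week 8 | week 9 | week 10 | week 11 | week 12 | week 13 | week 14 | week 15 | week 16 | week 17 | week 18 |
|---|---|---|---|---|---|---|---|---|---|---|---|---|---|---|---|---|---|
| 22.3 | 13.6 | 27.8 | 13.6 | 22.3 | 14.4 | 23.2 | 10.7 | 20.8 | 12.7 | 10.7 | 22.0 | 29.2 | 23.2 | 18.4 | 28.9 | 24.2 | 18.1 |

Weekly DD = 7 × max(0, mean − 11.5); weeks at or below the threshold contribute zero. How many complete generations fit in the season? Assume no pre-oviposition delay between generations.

Weekly DD (7 × max(0, T̄ − 11.5)): 75.6, 14.7, 114.1, 14.7, 75.6, 20.3, 81.9, 0.0, 65.1, 8.4, 0.0, 73.5, 123.9, 81.9, 48.3, 121.8, 88.9, 46.2.
Season total = 1054.9 DD.
Complete generations = ⌊1054.9 / 280⌋ = 3.

3 generations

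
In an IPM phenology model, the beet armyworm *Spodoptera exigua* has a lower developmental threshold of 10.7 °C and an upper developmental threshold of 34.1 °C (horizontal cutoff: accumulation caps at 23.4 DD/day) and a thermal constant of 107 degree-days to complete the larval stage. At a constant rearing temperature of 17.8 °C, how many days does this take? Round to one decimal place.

15.1 days

Daily accumulation = 17.8 − 10.7 = 7.1 DD/day.
Duration = 107 / 7.1 = 15.070 ≈ 15.1 days.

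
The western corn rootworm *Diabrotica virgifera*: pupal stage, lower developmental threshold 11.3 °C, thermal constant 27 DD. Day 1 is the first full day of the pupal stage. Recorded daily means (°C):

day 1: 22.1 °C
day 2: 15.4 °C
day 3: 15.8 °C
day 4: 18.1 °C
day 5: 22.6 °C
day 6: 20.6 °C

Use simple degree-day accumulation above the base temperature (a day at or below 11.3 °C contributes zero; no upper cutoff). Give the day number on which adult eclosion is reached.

Daily DD above 11.3 °C: 10.8, 4.1, 4.5, 6.8, 11.3, 9.3.
Cumulative: 10.8, 14.9, 19.4, 26.2, 37.5, 46.8.
The total first reaches 27 DD on day 5.

day 5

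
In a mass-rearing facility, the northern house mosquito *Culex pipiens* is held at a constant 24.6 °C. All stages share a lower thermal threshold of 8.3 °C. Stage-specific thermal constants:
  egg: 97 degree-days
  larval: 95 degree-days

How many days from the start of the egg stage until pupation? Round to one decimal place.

11.8 days

Daily accumulation at 24.6 °C = 24.6 − 8.3 = 16.3 DD/day.
Total K = 97 + 95 = 192 DD.
Total duration = 192 / 16.3 = 11.779 ≈ 11.8 days.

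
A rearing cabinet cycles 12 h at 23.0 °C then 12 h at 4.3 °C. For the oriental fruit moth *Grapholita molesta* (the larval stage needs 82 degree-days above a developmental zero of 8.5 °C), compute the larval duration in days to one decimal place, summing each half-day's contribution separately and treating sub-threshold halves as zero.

11.3 days

Day half: max(0, 23.0 − 8.5) × 0.5 = 14.5 × 0.5 = 7.25 DD.
Night half: max(0, 4.3 − 8.5) × 0.5 = 0.0 × 0.5 = 0.00 DD.
Per 24 h: 7.25 DD/day.
Duration = 82 / 7.25 = 11.310 ≈ 11.3 days.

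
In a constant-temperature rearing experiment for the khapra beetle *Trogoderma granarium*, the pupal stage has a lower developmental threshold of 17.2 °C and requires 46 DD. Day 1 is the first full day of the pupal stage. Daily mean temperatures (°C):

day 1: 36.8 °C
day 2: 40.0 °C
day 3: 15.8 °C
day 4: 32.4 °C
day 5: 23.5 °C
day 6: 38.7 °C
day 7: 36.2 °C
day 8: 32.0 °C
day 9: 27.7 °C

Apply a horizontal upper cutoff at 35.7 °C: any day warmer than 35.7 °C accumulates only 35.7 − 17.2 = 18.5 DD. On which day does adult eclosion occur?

Daily DD above 17.2 °C (capped at 18.5): 18.5, 18.5, 0.0, 15.2, 6.3, 18.5, 18.5, 14.8, 10.5.
Cumulative: 18.5, 37.0, 37.0, 52.2, 58.5, 77.0, 95.5, 110.3, 120.8.
The total first reaches 46 DD on day 4.

day 4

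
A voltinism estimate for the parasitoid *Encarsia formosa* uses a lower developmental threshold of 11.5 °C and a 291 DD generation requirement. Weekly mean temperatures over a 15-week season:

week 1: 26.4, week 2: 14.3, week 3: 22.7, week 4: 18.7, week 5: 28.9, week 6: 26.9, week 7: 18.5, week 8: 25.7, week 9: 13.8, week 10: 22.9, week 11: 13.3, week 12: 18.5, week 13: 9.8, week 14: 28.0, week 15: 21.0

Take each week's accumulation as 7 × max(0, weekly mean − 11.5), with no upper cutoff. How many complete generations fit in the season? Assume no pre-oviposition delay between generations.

3 generations

Weekly DD (7 × max(0, T̄ − 11.5)): 104.3, 19.6, 78.4, 50.4, 121.8, 107.8, 49.0, 99.4, 16.1, 79.8, 12.6, 49.0, 0.0, 115.5, 66.5.
Season total = 970.2 DD.
Complete generations = ⌊970.2 / 291⌋ = 3.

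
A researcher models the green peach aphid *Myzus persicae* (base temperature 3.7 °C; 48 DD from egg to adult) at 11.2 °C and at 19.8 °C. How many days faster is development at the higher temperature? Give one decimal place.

At 11.2 °C: 48 / (11.2 − 3.7) = 48 / 7.5 = 6.400 d.
At 19.8 °C: 48 / (19.8 − 3.7) = 48 / 16.1 = 2.981 d.
Difference = |6.400 − 2.981| = 3.419 ≈ 3.4 days.

3.4 days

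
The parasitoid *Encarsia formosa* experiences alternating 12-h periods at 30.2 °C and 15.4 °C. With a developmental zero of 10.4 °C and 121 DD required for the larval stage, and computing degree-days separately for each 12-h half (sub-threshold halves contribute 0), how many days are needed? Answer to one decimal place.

9.8 days

Day half: max(0, 30.2 − 10.4) × 0.5 = 19.8 × 0.5 = 9.90 DD.
Night half: max(0, 15.4 − 10.4) × 0.5 = 5.0 × 0.5 = 2.50 DD.
Per 24 h: 12.40 DD/day.
Duration = 121 / 12.40 = 9.758 ≈ 9.8 days.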